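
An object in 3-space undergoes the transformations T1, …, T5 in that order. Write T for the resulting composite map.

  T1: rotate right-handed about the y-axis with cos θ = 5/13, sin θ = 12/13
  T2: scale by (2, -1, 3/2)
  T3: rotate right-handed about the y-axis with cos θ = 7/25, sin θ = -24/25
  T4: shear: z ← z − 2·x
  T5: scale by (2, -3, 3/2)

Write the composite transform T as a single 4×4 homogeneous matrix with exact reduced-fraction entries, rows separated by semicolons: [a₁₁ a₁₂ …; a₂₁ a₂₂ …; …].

T1 = [5/13 0 12/13 0; 0 1 0 0; -12/13 0 5/13 0; 0 0 0 1]
T2·T1 = [10/13 0 24/13 0; 0 -1 0 0; -18/13 0 15/26 0; 0 0 0 1]
T3·…·T1 = [502/325 0 -12/325 0; 0 -1 0 0; 114/325 0 1257/650 0; 0 0 0 1]
T4·…·T1 = [502/325 0 -12/325 0; 0 -1 0 0; -178/65 0 261/130 0; 0 0 0 1]
T5·…·T1 = [1004/325 0 -24/325 0; 0 3 0 0; -267/65 0 783/260 0; 0 0 0 1]

T = [1004/325 0 -24/325 0; 0 3 0 0; -267/65 0 783/260 0; 0 0 0 1]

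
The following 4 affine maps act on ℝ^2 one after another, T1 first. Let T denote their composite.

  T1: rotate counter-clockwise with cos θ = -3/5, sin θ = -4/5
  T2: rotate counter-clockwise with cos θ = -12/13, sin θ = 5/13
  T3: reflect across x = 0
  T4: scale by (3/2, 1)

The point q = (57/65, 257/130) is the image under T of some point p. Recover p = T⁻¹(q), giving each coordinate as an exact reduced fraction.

T1 = [-3/5 4/5 0; -4/5 -3/5 0; 0 0 1]
T2·T1 = [56/65 -33/65 0; 33/65 56/65 0; 0 0 1]
T3·…·T1 = [-56/65 33/65 0; 33/65 56/65 0; 0 0 1]
T4·…·T1 = [-84/65 99/130 0; 33/65 56/65 0; 0 0 1]
det M = -3/2; M⁻¹ = [-112/195 33/65 0; 22/65 56/65 0; 0 0 1]
M⁻¹ · (57/65, 257/130)ᵀ = (1/2, 2)ᵀ

p = (1/2, 2)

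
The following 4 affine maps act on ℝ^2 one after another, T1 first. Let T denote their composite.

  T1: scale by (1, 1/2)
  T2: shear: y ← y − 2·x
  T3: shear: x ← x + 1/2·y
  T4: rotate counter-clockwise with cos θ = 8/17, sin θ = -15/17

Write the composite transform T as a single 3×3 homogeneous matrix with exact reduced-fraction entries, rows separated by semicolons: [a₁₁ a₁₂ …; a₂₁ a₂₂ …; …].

T = [-30/17 19/34 0; -16/17 1/68 0; 0 0 1]

T1 = [1 0 0; 0 1/2 0; 0 0 1]
T2·T1 = [1 0 0; -2 1/2 0; 0 0 1]
T3·…·T1 = [0 1/4 0; -2 1/2 0; 0 0 1]
T4·…·T1 = [-30/17 19/34 0; -16/17 1/68 0; 0 0 1]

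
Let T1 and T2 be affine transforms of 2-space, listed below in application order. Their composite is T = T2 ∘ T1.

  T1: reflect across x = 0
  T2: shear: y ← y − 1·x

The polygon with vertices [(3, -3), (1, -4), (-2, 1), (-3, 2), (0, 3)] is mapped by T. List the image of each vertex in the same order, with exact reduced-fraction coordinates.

T1 reflect across x = 0: (3, -3) → (-3, -3); (1, -4) → (-1, -4); (-2, 1) → (2, 1); (-3, 2) → (3, 2); (0, 3) → (0, 3)
T2 shear: y ← y − 1·x: (-3, -3) → (-3, 0); (-1, -4) → (-1, -3); (2, 1) → (2, -1); (3, 2) → (3, -1); (0, 3) → (0, 3)

image vertices: (-3, 0), (-1, -3), (2, -1), (3, -1), (0, 3)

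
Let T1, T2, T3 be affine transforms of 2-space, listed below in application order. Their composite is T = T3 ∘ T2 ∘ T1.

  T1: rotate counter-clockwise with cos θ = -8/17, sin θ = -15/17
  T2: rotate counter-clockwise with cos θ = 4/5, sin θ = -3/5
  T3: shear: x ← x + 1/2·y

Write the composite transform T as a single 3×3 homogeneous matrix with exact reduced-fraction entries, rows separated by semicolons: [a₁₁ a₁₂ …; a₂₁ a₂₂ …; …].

T = [-19/17 -1/34 0; -36/85 -77/85 0; 0 0 1]

T1 = [-8/17 15/17 0; -15/17 -8/17 0; 0 0 1]
T2·T1 = [-77/85 36/85 0; -36/85 -77/85 0; 0 0 1]
T3·…·T1 = [-19/17 -1/34 0; -36/85 -77/85 0; 0 0 1]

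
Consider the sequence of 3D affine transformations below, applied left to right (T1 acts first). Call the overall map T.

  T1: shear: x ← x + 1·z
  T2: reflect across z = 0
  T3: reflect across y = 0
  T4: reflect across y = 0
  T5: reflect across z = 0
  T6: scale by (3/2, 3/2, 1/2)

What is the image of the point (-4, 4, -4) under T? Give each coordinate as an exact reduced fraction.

T(p) = (-12, 6, -2)

T1 shear: x ← x + 1·z: (-4, 4, -4) → (-8, 4, -4)
T2 reflect across z = 0: (-8, 4, -4) → (-8, 4, 4)
T3 reflect across y = 0: (-8, 4, 4) → (-8, -4, 4)
T4 reflect across y = 0: (-8, -4, 4) → (-8, 4, 4)
T5 reflect across z = 0: (-8, 4, 4) → (-8, 4, -4)
T6 scale by (3/2, 3/2, 1/2): (-8, 4, -4) → (-12, 6, -2)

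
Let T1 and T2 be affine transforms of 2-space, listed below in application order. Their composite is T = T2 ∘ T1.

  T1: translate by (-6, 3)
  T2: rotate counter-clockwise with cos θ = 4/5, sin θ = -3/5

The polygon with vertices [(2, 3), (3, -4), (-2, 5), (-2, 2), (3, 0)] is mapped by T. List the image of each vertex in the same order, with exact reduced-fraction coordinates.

T1 translate by (-6, 3): (2, 3) → (-4, 6); (3, -4) → (-3, -1); (-2, 5) → (-8, 8); (-2, 2) → (-8, 5); (3, 0) → (-3, 3)
T2 rotate counter-clockwise with cos θ = 4/5, sin θ = -3/5: (-4, 6) → (2/5, 36/5); (-3, -1) → (-3, 1); (-8, 8) → (-8/5, 56/5); (-8, 5) → (-17/5, 44/5); (-3, 3) → (-3/5, 21/5)

image vertices: (2/5, 36/5), (-3, 1), (-8/5, 56/5), (-17/5, 44/5), (-3/5, 21/5)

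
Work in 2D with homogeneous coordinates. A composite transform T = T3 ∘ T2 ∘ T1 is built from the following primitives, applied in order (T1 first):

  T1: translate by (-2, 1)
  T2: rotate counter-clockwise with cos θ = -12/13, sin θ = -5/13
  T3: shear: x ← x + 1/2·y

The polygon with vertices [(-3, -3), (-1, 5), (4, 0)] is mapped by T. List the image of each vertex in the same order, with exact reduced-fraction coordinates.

image vertices: (149/26, 49/13), (75/26, -57/13), (-30/13, -22/13)

T1 translate by (-2, 1): (-3, -3) → (-5, -2); (-1, 5) → (-3, 6); (4, 0) → (2, 1)
T2 rotate counter-clockwise with cos θ = -12/13, sin θ = -5/13: (-5, -2) → (50/13, 49/13); (-3, 6) → (66/13, -57/13); (2, 1) → (-19/13, -22/13)
T3 shear: x ← x + 1/2·y: (50/13, 49/13) → (149/26, 49/13); (66/13, -57/13) → (75/26, -57/13); (-19/13, -22/13) → (-30/13, -22/13)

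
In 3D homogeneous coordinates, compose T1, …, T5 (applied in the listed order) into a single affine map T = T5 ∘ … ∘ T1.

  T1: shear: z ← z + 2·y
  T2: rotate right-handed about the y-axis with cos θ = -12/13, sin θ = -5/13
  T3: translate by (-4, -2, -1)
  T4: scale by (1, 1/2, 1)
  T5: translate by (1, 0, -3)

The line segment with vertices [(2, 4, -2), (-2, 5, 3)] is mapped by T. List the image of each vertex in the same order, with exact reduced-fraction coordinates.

image vertices: (-93/13, 1, -114/13), (-80/13, 3/2, -218/13)

T1 shear: z ← z + 2·y: (2, 4, -2) → (2, 4, 6); (-2, 5, 3) → (-2, 5, 13)
T2 rotate right-handed about the y-axis with cos θ = -12/13, sin θ = -5/13: (2, 4, 6) → (-54/13, 4, -62/13); (-2, 5, 13) → (-41/13, 5, -166/13)
T3 translate by (-4, -2, -1): (-54/13, 4, -62/13) → (-106/13, 2, -75/13); (-41/13, 5, -166/13) → (-93/13, 3, -179/13)
T4 scale by (1, 1/2, 1): (-106/13, 2, -75/13) → (-106/13, 1, -75/13); (-93/13, 3, -179/13) → (-93/13, 3/2, -179/13)
T5 translate by (1, 0, -3): (-106/13, 1, -75/13) → (-93/13, 1, -114/13); (-93/13, 3/2, -179/13) → (-80/13, 3/2, -218/13)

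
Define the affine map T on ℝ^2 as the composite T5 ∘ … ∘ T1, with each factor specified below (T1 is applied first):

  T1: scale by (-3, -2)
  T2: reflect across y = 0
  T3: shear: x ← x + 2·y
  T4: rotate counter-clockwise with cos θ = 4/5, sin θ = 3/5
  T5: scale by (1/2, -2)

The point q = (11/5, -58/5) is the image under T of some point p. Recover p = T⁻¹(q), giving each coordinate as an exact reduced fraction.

p = (-1, 1)

T1 = [-3 0 0; 0 -2 0; 0 0 1]
T2·T1 = [-3 0 0; 0 2 0; 0 0 1]
T3·…·T1 = [-3 4 0; 0 2 0; 0 0 1]
T4·…·T1 = [-12/5 2 0; -9/5 4 0; 0 0 1]
T5·…·T1 = [-6/5 1 0; 18/5 -8 0; 0 0 1]
det M = 6; M⁻¹ = [-4/3 -1/6 0; -3/5 -1/5 0; 0 0 1]
M⁻¹ · (11/5, -58/5)ᵀ = (-1, 1)ᵀ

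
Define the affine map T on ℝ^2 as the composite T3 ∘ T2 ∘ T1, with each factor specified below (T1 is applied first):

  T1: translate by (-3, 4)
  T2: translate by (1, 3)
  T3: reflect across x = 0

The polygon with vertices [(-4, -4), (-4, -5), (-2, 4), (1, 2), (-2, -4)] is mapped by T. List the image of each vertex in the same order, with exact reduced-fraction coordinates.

image vertices: (6, 3), (6, 2), (4, 11), (1, 9), (4, 3)

T1 translate by (-3, 4): (-4, -4) → (-7, 0); (-4, -5) → (-7, -1); (-2, 4) → (-5, 8); (1, 2) → (-2, 6); (-2, -4) → (-5, 0)
T2 translate by (1, 3): (-7, 0) → (-6, 3); (-7, -1) → (-6, 2); (-5, 8) → (-4, 11); (-2, 6) → (-1, 9); (-5, 0) → (-4, 3)
T3 reflect across x = 0: (-6, 3) → (6, 3); (-6, 2) → (6, 2); (-4, 11) → (4, 11); (-1, 9) → (1, 9); (-4, 3) → (4, 3)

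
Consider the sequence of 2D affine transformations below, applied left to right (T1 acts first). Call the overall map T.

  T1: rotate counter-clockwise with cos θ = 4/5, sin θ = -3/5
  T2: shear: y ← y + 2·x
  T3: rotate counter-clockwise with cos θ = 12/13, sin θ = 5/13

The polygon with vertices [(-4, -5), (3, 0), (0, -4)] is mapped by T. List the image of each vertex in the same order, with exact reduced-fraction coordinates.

T1 rotate counter-clockwise with cos θ = 4/5, sin θ = -3/5: (-4, -5) → (-31/5, -8/5); (3, 0) → (12/5, -9/5); (0, -4) → (-12/5, -16/5)
T2 shear: y ← y + 2·x: (-31/5, -8/5) → (-31/5, -14); (12/5, -9/5) → (12/5, 3); (-12/5, -16/5) → (-12/5, -8)
T3 rotate counter-clockwise with cos θ = 12/13, sin θ = 5/13: (-31/5, -14) → (-22/65, -199/13); (12/5, 3) → (69/65, 48/13); (-12/5, -8) → (56/65, -108/13)

image vertices: (-22/65, -199/13), (69/65, 48/13), (56/65, -108/13)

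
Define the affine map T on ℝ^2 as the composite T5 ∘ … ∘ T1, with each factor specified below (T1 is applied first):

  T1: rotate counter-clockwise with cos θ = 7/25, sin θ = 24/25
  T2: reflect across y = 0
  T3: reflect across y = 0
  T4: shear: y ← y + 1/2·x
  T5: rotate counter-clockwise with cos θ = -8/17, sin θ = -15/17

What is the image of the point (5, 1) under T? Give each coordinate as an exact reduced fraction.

T1 rotate counter-clockwise with cos θ = 7/25, sin θ = 24/25: (5, 1) → (11/25, 127/25)
T2 reflect across y = 0: (11/25, 127/25) → (11/25, -127/25)
T3 reflect across y = 0: (11/25, -127/25) → (11/25, 127/25)
T4 shear: y ← y + 1/2·x: (11/25, 127/25) → (11/25, 53/10)
T5 rotate counter-clockwise with cos θ = -8/17, sin θ = -15/17: (11/25, 53/10) → (3799/850, -49/17)

T(p) = (3799/850, -49/17)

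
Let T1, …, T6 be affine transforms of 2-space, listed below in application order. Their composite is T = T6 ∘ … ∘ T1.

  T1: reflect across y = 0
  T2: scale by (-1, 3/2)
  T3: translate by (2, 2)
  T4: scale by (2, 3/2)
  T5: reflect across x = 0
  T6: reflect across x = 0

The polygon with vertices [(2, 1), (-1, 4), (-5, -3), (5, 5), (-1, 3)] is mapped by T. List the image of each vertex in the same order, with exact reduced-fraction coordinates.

T1 reflect across y = 0: (2, 1) → (2, -1); (-1, 4) → (-1, -4); (-5, -3) → (-5, 3); (5, 5) → (5, -5); (-1, 3) → (-1, -3)
T2 scale by (-1, 3/2): (2, -1) → (-2, -3/2); (-1, -4) → (1, -6); (-5, 3) → (5, 9/2); (5, -5) → (-5, -15/2); (-1, -3) → (1, -9/2)
T3 translate by (2, 2): (-2, -3/2) → (0, 1/2); (1, -6) → (3, -4); (5, 9/2) → (7, 13/2); (-5, -15/2) → (-3, -11/2); (1, -9/2) → (3, -5/2)
T4 scale by (2, 3/2): (0, 1/2) → (0, 3/4); (3, -4) → (6, -6); (7, 13/2) → (14, 39/4); (-3, -11/2) → (-6, -33/4); (3, -5/2) → (6, -15/4)
T5 reflect across x = 0: (0, 3/4) → (0, 3/4); (6, -6) → (-6, -6); (14, 39/4) → (-14, 39/4); (-6, -33/4) → (6, -33/4); (6, -15/4) → (-6, -15/4)
T6 reflect across x = 0: (0, 3/4) → (0, 3/4); (-6, -6) → (6, -6); (-14, 39/4) → (14, 39/4); (6, -33/4) → (-6, -33/4); (-6, -15/4) → (6, -15/4)

image vertices: (0, 3/4), (6, -6), (14, 39/4), (-6, -33/4), (6, -15/4)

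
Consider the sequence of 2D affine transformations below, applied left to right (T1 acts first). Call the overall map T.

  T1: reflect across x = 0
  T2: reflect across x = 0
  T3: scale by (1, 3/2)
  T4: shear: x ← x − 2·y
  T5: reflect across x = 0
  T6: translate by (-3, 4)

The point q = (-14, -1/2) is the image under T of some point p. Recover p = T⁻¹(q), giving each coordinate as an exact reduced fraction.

p = (2, -3)

T1 = [-1 0 0; 0 1 0; 0 0 1]
T2·T1 = [1 0 0; 0 1 0; 0 0 1]
T3·…·T1 = [1 0 0; 0 3/2 0; 0 0 1]
T4·…·T1 = [1 -3 0; 0 3/2 0; 0 0 1]
T5·…·T1 = [-1 3 0; 0 3/2 0; 0 0 1]
T6·…·T1 = [-1 3 -3; 0 3/2 4; 0 0 1]
det M = -3/2; M⁻¹ = [-1 2 -11; 0 2/3 -8/3; 0 0 1]
M⁻¹ · (-14, -1/2)ᵀ = (2, -3)ᵀ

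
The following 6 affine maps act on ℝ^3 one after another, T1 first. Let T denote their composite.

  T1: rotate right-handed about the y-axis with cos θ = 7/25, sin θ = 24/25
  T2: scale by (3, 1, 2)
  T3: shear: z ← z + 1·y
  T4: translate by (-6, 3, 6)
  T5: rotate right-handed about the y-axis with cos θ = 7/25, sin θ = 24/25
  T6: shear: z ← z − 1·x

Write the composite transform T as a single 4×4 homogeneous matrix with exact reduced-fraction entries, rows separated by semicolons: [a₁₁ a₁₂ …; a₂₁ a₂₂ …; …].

T = [-201/125 24/25 168/125 102/25; 0 1 0 3; 33/125 -17/25 -494/125 84/25; 0 0 0 1]

T1 = [7/25 0 24/25 0; 0 1 0 0; -24/25 0 7/25 0; 0 0 0 1]
T2·T1 = [21/25 0 72/25 0; 0 1 0 0; -48/25 0 14/25 0; 0 0 0 1]
T3·…·T1 = [21/25 0 72/25 0; 0 1 0 0; -48/25 1 14/25 0; 0 0 0 1]
T4·…·T1 = [21/25 0 72/25 -6; 0 1 0 3; -48/25 1 14/25 6; 0 0 0 1]
T5·…·T1 = [-201/125 24/25 168/125 102/25; 0 1 0 3; -168/125 7/25 -326/125 186/25; 0 0 0 1]
T6·…·T1 = [-201/125 24/25 168/125 102/25; 0 1 0 3; 33/125 -17/25 -494/125 84/25; 0 0 0 1]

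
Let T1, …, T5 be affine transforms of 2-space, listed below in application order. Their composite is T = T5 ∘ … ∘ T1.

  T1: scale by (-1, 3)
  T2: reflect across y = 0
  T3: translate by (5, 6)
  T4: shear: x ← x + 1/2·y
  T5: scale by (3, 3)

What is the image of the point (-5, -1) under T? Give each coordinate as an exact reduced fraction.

T1 scale by (-1, 3): (-5, -1) → (5, -3)
T2 reflect across y = 0: (5, -3) → (5, 3)
T3 translate by (5, 6): (5, 3) → (10, 9)
T4 shear: x ← x + 1/2·y: (10, 9) → (29/2, 9)
T5 scale by (3, 3): (29/2, 9) → (87/2, 27)

T(p) = (87/2, 27)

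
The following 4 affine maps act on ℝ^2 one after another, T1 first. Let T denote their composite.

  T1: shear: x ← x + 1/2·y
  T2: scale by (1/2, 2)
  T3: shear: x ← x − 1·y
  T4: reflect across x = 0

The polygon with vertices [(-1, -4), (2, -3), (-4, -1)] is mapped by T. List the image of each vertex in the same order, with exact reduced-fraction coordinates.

T1 shear: x ← x + 1/2·y: (-1, -4) → (-3, -4); (2, -3) → (1/2, -3); (-4, -1) → (-9/2, -1)
T2 scale by (1/2, 2): (-3, -4) → (-3/2, -8); (1/2, -3) → (1/4, -6); (-9/2, -1) → (-9/4, -2)
T3 shear: x ← x − 1·y: (-3/2, -8) → (13/2, -8); (1/4, -6) → (25/4, -6); (-9/4, -2) → (-1/4, -2)
T4 reflect across x = 0: (13/2, -8) → (-13/2, -8); (25/4, -6) → (-25/4, -6); (-1/4, -2) → (1/4, -2)

image vertices: (-13/2, -8), (-25/4, -6), (1/4, -2)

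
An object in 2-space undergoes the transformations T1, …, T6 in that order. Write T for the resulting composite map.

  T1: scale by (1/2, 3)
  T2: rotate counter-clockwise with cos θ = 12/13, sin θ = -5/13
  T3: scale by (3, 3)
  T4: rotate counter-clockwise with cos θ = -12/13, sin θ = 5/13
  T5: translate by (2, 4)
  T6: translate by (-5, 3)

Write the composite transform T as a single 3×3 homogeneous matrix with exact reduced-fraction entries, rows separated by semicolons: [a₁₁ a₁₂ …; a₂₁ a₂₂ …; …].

T1 = [1/2 0 0; 0 3 0; 0 0 1]
T2·T1 = [6/13 15/13 0; -5/26 36/13 0; 0 0 1]
T3·…·T1 = [18/13 45/13 0; -15/26 108/13 0; 0 0 1]
T4·…·T1 = [-357/338 -1080/169 0; 180/169 -1071/169 0; 0 0 1]
T5·…·T1 = [-357/338 -1080/169 2; 180/169 -1071/169 4; 0 0 1]
T6·…·T1 = [-357/338 -1080/169 -3; 180/169 -1071/169 7; 0 0 1]

T = [-357/338 -1080/169 -3; 180/169 -1071/169 7; 0 0 1]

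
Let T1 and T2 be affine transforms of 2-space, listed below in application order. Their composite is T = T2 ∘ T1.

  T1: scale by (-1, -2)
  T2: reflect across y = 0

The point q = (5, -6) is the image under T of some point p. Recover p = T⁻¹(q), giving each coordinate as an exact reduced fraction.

p = (-5, -3)

T1 = [-1 0 0; 0 -2 0; 0 0 1]
T2·T1 = [-1 0 0; 0 2 0; 0 0 1]
det M = -2; M⁻¹ = [-1 0 0; 0 1/2 0; 0 0 1]
M⁻¹ · (5, -6)ᵀ = (-5, -3)ᵀ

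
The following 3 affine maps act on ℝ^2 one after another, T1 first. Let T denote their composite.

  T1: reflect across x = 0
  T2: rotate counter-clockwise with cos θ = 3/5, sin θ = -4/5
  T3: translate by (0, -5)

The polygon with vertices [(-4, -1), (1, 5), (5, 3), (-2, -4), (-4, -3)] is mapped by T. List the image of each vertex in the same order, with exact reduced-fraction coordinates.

T1 reflect across x = 0: (-4, -1) → (4, -1); (1, 5) → (-1, 5); (5, 3) → (-5, 3); (-2, -4) → (2, -4); (-4, -3) → (4, -3)
T2 rotate counter-clockwise with cos θ = 3/5, sin θ = -4/5: (4, -1) → (8/5, -19/5); (-1, 5) → (17/5, 19/5); (-5, 3) → (-3/5, 29/5); (2, -4) → (-2, -4); (4, -3) → (0, -5)
T3 translate by (0, -5): (8/5, -19/5) → (8/5, -44/5); (17/5, 19/5) → (17/5, -6/5); (-3/5, 29/5) → (-3/5, 4/5); (-2, -4) → (-2, -9); (0, -5) → (0, -10)

image vertices: (8/5, -44/5), (17/5, -6/5), (-3/5, 4/5), (-2, -9), (0, -10)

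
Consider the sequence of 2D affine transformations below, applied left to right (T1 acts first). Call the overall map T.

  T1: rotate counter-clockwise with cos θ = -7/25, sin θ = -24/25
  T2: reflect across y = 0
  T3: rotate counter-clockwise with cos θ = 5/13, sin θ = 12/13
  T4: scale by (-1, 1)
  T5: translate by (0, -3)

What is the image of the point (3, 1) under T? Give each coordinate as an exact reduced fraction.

T1 rotate counter-clockwise with cos θ = -7/25, sin θ = -24/25: (3, 1) → (3/25, -79/25)
T2 reflect across y = 0: (3/25, -79/25) → (3/25, 79/25)
T3 rotate counter-clockwise with cos θ = 5/13, sin θ = 12/13: (3/25, 79/25) → (-933/325, 431/325)
T4 scale by (-1, 1): (-933/325, 431/325) → (933/325, 431/325)
T5 translate by (0, -3): (933/325, 431/325) → (933/325, -544/325)

T(p) = (933/325, -544/325)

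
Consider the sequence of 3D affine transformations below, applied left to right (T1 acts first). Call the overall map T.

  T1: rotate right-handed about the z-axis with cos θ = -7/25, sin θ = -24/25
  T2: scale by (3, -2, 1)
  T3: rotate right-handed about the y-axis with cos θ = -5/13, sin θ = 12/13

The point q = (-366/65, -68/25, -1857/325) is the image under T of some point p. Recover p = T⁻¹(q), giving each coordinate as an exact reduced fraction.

T1 = [-7/25 24/25 0 0; -24/25 -7/25 0 0; 0 0 1 0; 0 0 0 1]
T2·T1 = [-21/25 72/25 0 0; 48/25 14/25 0 0; 0 0 1 0; 0 0 0 1]
T3·…·T1 = [21/65 -72/65 12/13 0; 48/25 14/25 0 0; 252/325 -864/325 -5/13 0; 0 0 0 1]
det M = -6; M⁻¹ = [7/195 12/25 28/325 0; -8/65 7/50 -96/325 0; 12/13 0 -5/13 0; 0 0 0 1]
M⁻¹ · (-366/65, -68/25, -1857/325)ᵀ = (-2, 2, -3)ᵀ

p = (-2, 2, -3)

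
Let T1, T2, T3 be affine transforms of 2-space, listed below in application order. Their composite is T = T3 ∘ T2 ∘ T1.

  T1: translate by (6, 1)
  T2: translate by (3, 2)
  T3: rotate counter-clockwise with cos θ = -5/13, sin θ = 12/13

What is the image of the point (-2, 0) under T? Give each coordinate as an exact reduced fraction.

T1 translate by (6, 1): (-2, 0) → (4, 1)
T2 translate by (3, 2): (4, 1) → (7, 3)
T3 rotate counter-clockwise with cos θ = -5/13, sin θ = 12/13: (7, 3) → (-71/13, 69/13)

T(p) = (-71/13, 69/13)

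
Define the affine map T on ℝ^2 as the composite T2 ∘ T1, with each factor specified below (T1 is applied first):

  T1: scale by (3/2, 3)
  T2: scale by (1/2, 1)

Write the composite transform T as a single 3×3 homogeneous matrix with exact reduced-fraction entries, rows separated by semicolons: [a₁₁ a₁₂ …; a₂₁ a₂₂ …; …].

T1 = [3/2 0 0; 0 3 0; 0 0 1]
T2·T1 = [3/4 0 0; 0 3 0; 0 0 1]

T = [3/4 0 0; 0 3 0; 0 0 1]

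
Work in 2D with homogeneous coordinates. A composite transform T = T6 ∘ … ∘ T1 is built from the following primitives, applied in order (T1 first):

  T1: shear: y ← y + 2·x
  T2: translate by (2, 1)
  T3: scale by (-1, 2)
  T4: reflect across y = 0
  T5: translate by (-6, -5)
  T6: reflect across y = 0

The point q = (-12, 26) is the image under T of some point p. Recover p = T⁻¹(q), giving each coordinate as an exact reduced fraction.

T1 = [1 0 0; 2 1 0; 0 0 1]
T2·T1 = [1 0 2; 2 1 1; 0 0 1]
T3·…·T1 = [-1 0 -2; 4 2 2; 0 0 1]
T4·…·T1 = [-1 0 -2; -4 -2 -2; 0 0 1]
T5·…·T1 = [-1 0 -8; -4 -2 -7; 0 0 1]
T6·…·T1 = [-1 0 -8; 4 2 7; 0 0 1]
det M = -2; M⁻¹ = [-1 0 -8; 2 1/2 25/2; 0 0 1]
M⁻¹ · (-12, 26)ᵀ = (4, 3/2)ᵀ

p = (4, 3/2)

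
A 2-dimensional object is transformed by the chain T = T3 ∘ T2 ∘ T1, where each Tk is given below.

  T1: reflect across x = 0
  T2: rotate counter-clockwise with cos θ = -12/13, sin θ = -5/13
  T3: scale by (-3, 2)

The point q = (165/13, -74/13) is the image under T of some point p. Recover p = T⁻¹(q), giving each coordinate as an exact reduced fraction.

p = (-5, 1)

T1 = [-1 0 0; 0 1 0; 0 0 1]
T2·T1 = [12/13 5/13 0; 5/13 -12/13 0; 0 0 1]
T3·…·T1 = [-36/13 -15/13 0; 10/13 -24/13 0; 0 0 1]
det M = 6; M⁻¹ = [-4/13 5/26 0; -5/39 -6/13 0; 0 0 1]
M⁻¹ · (165/13, -74/13)ᵀ = (-5, 1)ᵀ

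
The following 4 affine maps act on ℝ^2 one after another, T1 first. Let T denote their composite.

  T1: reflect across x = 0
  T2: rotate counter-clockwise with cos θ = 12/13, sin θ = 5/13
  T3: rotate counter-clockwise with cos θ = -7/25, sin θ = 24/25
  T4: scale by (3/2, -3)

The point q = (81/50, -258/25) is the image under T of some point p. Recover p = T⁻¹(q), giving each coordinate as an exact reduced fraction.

p = (-2, -3)

T1 = [-1 0 0; 0 1 0; 0 0 1]
T2·T1 = [-12/13 -5/13 0; -5/13 12/13 0; 0 0 1]
T3·…·T1 = [204/325 -253/325 0; -253/325 -204/325 0; 0 0 1]
T4·…·T1 = [306/325 -759/650 0; 759/325 612/325 0; 0 0 1]
det M = 9/2; M⁻¹ = [136/325 253/975 0; -506/975 68/325 0; 0 0 1]
M⁻¹ · (81/50, -258/25)ᵀ = (-2, -3)ᵀ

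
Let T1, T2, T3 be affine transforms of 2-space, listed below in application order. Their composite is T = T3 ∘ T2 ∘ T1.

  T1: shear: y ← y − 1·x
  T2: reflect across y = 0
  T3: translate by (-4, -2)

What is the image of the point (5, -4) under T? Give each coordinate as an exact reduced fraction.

T(p) = (1, 7)

T1 shear: y ← y − 1·x: (5, -4) → (5, -9)
T2 reflect across y = 0: (5, -9) → (5, 9)
T3 translate by (-4, -2): (5, 9) → (1, 7)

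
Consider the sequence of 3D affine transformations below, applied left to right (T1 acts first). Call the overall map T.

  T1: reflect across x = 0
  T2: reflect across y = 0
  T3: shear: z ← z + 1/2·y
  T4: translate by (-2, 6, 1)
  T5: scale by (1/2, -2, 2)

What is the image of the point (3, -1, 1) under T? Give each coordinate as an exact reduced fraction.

T1 reflect across x = 0: (3, -1, 1) → (-3, -1, 1)
T2 reflect across y = 0: (-3, -1, 1) → (-3, 1, 1)
T3 shear: z ← z + 1/2·y: (-3, 1, 1) → (-3, 1, 3/2)
T4 translate by (-2, 6, 1): (-3, 1, 3/2) → (-5, 7, 5/2)
T5 scale by (1/2, -2, 2): (-5, 7, 5/2) → (-5/2, -14, 5)

T(p) = (-5/2, -14, 5)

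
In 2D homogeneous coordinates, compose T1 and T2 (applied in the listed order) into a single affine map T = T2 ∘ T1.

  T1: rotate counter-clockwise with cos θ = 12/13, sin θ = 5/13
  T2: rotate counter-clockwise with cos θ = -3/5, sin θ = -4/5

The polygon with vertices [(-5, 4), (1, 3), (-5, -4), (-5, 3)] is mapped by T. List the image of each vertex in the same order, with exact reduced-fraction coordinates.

image vertices: (332/65, 251/65), (173/65, -111/65), (-172/65, 379/65), (269/65, 267/65)

T1 rotate counter-clockwise with cos θ = 12/13, sin θ = 5/13: (-5, 4) → (-80/13, 23/13); (1, 3) → (-3/13, 41/13); (-5, -4) → (-40/13, -73/13); (-5, 3) → (-75/13, 11/13)
T2 rotate counter-clockwise with cos θ = -3/5, sin θ = -4/5: (-80/13, 23/13) → (332/65, 251/65); (-3/13, 41/13) → (173/65, -111/65); (-40/13, -73/13) → (-172/65, 379/65); (-75/13, 11/13) → (269/65, 267/65)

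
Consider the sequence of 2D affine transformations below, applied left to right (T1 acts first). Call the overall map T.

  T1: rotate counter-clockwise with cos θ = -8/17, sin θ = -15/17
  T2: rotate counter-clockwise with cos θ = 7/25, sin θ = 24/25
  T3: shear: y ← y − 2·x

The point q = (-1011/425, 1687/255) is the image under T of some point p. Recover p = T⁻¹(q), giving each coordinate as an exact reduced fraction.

T1 = [-8/17 15/17 0; -15/17 -8/17 0; 0 0 1]
T2·T1 = [304/425 297/425 0; -297/425 304/425 0; 0 0 1]
T3·…·T1 = [304/425 297/425 0; -181/85 -58/85 0; 0 0 1]
det M = 1; M⁻¹ = [-58/85 -297/425 0; 181/85 304/425 0; 0 0 1]
M⁻¹ · (-1011/425, 1687/255)ᵀ = (-3, -1/3)ᵀ

p = (-3, -1/3)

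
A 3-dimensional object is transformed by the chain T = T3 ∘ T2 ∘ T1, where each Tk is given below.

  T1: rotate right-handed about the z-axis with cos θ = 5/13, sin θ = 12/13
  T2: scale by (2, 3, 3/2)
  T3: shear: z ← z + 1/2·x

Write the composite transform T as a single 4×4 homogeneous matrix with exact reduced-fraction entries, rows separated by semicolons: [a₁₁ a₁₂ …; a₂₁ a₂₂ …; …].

T1 = [5/13 -12/13 0 0; 12/13 5/13 0 0; 0 0 1 0; 0 0 0 1]
T2·T1 = [10/13 -24/13 0 0; 36/13 15/13 0 0; 0 0 3/2 0; 0 0 0 1]
T3·…·T1 = [10/13 -24/13 0 0; 36/13 15/13 0 0; 5/13 -12/13 3/2 0; 0 0 0 1]

T = [10/13 -24/13 0 0; 36/13 15/13 0 0; 5/13 -12/13 3/2 0; 0 0 0 1]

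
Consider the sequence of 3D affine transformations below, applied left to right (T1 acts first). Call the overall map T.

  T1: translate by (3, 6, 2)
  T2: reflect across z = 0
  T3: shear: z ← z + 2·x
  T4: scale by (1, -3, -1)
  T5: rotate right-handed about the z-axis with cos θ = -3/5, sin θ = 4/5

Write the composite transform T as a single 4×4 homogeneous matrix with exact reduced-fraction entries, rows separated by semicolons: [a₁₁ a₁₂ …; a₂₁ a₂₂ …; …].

T = [-3/5 12/5 0 63/5; 4/5 9/5 0 66/5; -2 0 1 -4; 0 0 0 1]

T1 = [1 0 0 3; 0 1 0 6; 0 0 1 2; 0 0 0 1]
T2·T1 = [1 0 0 3; 0 1 0 6; 0 0 -1 -2; 0 0 0 1]
T3·…·T1 = [1 0 0 3; 0 1 0 6; 2 0 -1 4; 0 0 0 1]
T4·…·T1 = [1 0 0 3; 0 -3 0 -18; -2 0 1 -4; 0 0 0 1]
T5·…·T1 = [-3/5 12/5 0 63/5; 4/5 9/5 0 66/5; -2 0 1 -4; 0 0 0 1]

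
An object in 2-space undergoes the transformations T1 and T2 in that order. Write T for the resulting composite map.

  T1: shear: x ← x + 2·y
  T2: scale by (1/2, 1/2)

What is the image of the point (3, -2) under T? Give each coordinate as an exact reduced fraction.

T1 shear: x ← x + 2·y: (3, -2) → (-1, -2)
T2 scale by (1/2, 1/2): (-1, -2) → (-1/2, -1)

T(p) = (-1/2, -1)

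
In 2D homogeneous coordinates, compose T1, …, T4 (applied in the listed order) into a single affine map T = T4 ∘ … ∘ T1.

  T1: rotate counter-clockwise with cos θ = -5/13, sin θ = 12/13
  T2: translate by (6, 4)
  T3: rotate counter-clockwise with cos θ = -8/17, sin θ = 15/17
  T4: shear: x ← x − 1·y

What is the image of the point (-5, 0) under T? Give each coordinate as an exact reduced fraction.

T1 rotate counter-clockwise with cos θ = -5/13, sin θ = 12/13: (-5, 0) → (25/13, -60/13)
T2 translate by (6, 4): (25/13, -60/13) → (103/13, -8/13)
T3 rotate counter-clockwise with cos θ = -8/17, sin θ = 15/17: (103/13, -8/13) → (-704/221, 1609/221)
T4 shear: x ← x − 1·y: (-704/221, 1609/221) → (-2313/221, 1609/221)

T(p) = (-2313/221, 1609/221)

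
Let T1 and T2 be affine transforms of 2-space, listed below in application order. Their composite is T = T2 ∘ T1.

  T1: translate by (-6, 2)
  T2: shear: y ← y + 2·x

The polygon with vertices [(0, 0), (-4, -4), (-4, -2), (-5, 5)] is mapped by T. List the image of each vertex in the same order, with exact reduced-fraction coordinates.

T1 translate by (-6, 2): (0, 0) → (-6, 2); (-4, -4) → (-10, -2); (-4, -2) → (-10, 0); (-5, 5) → (-11, 7)
T2 shear: y ← y + 2·x: (-6, 2) → (-6, -10); (-10, -2) → (-10, -22); (-10, 0) → (-10, -20); (-11, 7) → (-11, -15)

image vertices: (-6, -10), (-10, -22), (-10, -20), (-11, -15)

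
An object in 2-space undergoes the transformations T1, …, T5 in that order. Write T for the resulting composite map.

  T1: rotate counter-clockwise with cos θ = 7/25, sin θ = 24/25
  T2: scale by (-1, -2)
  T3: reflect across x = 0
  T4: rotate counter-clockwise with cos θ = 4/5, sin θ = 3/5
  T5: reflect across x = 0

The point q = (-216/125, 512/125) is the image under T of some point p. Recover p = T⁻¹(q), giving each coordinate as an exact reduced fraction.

T1 = [7/25 -24/25 0; 24/25 7/25 0; 0 0 1]
T2·T1 = [-7/25 24/25 0; -48/25 -14/25 0; 0 0 1]
T3·…·T1 = [7/25 -24/25 0; -48/25 -14/25 0; 0 0 1]
T4·…·T1 = [172/125 -54/125 0; -171/125 -128/125 0; 0 0 1]
T5·…·T1 = [-172/125 54/125 0; -171/125 -128/125 0; 0 0 1]
det M = 2; M⁻¹ = [-64/125 -27/125 0; 171/250 -86/125 0; 0 0 1]
M⁻¹ · (-216/125, 512/125)ᵀ = (0, -4)ᵀ

p = (0, -4)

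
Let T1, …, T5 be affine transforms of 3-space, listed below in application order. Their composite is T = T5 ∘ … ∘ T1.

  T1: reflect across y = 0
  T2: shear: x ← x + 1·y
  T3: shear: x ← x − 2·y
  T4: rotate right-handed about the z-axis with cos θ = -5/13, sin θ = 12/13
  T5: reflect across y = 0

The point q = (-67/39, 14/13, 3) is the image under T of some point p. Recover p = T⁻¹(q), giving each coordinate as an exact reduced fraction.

T1 = [1 0 0 0; 0 -1 0 0; 0 0 1 0; 0 0 0 1]
T2·T1 = [1 -1 0 0; 0 -1 0 0; 0 0 1 0; 0 0 0 1]
T3·…·T1 = [1 1 0 0; 0 -1 0 0; 0 0 1 0; 0 0 0 1]
T4·…·T1 = [-5/13 7/13 0 0; 12/13 17/13 0 0; 0 0 1 0; 0 0 0 1]
T5·…·T1 = [-5/13 7/13 0 0; -12/13 -17/13 0 0; 0 0 1 0; 0 0 0 1]
det M = 1; M⁻¹ = [-17/13 -7/13 0 0; 12/13 -5/13 0 0; 0 0 1 0; 0 0 0 1]
M⁻¹ · (-67/39, 14/13, 3)ᵀ = (5/3, -2, 3)ᵀ

p = (5/3, -2, 3)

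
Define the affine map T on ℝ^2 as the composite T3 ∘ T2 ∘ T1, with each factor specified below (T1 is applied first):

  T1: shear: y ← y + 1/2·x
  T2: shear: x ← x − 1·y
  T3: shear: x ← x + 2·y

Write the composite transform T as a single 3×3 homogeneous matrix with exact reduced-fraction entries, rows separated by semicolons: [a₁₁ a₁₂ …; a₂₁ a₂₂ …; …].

T1 = [1 0 0; 1/2 1 0; 0 0 1]
T2·T1 = [1/2 -1 0; 1/2 1 0; 0 0 1]
T3·…·T1 = [3/2 1 0; 1/2 1 0; 0 0 1]

T = [3/2 1 0; 1/2 1 0; 0 0 1]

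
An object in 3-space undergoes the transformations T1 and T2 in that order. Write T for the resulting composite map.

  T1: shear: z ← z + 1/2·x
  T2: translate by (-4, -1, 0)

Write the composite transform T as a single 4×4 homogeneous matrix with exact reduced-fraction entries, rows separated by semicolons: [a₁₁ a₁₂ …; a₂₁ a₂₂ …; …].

T1 = [1 0 0 0; 0 1 0 0; 1/2 0 1 0; 0 0 0 1]
T2·T1 = [1 0 0 -4; 0 1 0 -1; 1/2 0 1 0; 0 0 0 1]

T = [1 0 0 -4; 0 1 0 -1; 1/2 0 1 0; 0 0 0 1]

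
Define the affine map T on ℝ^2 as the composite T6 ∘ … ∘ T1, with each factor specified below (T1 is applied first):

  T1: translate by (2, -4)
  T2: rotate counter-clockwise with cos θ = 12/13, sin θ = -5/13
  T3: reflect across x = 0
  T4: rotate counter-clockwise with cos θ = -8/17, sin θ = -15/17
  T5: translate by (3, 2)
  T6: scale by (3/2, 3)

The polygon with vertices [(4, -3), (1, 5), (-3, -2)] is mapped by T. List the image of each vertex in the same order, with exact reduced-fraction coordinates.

T1 translate by (2, -4): (4, -3) → (6, -7); (1, 5) → (3, 1); (-3, -2) → (-1, -6)
T2 rotate counter-clockwise with cos θ = 12/13, sin θ = -5/13: (6, -7) → (37/13, -114/13); (3, 1) → (41/13, -3/13); (-1, -6) → (-42/13, -67/13)
T3 reflect across x = 0: (37/13, -114/13) → (-37/13, -114/13); (41/13, -3/13) → (-41/13, -3/13); (-42/13, -67/13) → (42/13, -67/13)
T4 rotate counter-clockwise with cos θ = -8/17, sin θ = -15/17: (-37/13, -114/13) → (-1414/221, 1467/221); (-41/13, -3/13) → (283/221, 639/221); (42/13, -67/13) → (-1341/221, -94/221)
T5 translate by (3, 2): (-1414/221, 1467/221) → (-751/221, 1909/221); (283/221, 639/221) → (946/221, 1081/221); (-1341/221, -94/221) → (-678/221, 348/221)
T6 scale by (3/2, 3): (-751/221, 1909/221) → (-2253/442, 5727/221); (946/221, 1081/221) → (1419/221, 3243/221); (-678/221, 348/221) → (-1017/221, 1044/221)

image vertices: (-2253/442, 5727/221), (1419/221, 3243/221), (-1017/221, 1044/221)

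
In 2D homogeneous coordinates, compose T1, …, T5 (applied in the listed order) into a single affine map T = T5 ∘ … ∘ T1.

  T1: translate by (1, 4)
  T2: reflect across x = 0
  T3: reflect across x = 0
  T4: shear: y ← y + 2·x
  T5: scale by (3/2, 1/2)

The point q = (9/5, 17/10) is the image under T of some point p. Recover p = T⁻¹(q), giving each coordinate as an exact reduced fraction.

T1 = [1 0 1; 0 1 4; 0 0 1]
T2·T1 = [-1 0 -1; 0 1 4; 0 0 1]
T3·…·T1 = [1 0 1; 0 1 4; 0 0 1]
T4·…·T1 = [1 0 1; 2 1 6; 0 0 1]
T5·…·T1 = [3/2 0 3/2; 1 1/2 3; 0 0 1]
det M = 3/4; M⁻¹ = [2/3 0 -1; -4/3 2 -4; 0 0 1]
M⁻¹ · (9/5, 17/10)ᵀ = (1/5, -3)ᵀ

p = (1/5, -3)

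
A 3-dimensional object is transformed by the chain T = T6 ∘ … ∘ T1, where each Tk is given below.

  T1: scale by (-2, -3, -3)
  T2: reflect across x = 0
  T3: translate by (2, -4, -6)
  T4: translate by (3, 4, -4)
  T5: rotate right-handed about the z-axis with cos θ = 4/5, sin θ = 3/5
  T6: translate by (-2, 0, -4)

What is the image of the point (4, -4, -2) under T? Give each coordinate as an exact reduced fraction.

T1 scale by (-2, -3, -3): (4, -4, -2) → (-8, 12, 6)
T2 reflect across x = 0: (-8, 12, 6) → (8, 12, 6)
T3 translate by (2, -4, -6): (8, 12, 6) → (10, 8, 0)
T4 translate by (3, 4, -4): (10, 8, 0) → (13, 12, -4)
T5 rotate right-handed about the z-axis with cos θ = 4/5, sin θ = 3/5: (13, 12, -4) → (16/5, 87/5, -4)
T6 translate by (-2, 0, -4): (16/5, 87/5, -4) → (6/5, 87/5, -8)

T(p) = (6/5, 87/5, -8)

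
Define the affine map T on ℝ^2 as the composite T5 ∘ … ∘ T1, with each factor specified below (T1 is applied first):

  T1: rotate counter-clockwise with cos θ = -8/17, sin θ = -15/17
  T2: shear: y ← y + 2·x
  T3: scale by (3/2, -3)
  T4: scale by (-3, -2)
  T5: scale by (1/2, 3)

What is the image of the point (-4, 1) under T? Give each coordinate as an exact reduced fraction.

T(p) = (-423/68, 2628/17)

T1 rotate counter-clockwise with cos θ = -8/17, sin θ = -15/17: (-4, 1) → (47/17, 52/17)
T2 shear: y ← y + 2·x: (47/17, 52/17) → (47/17, 146/17)
T3 scale by (3/2, -3): (47/17, 146/17) → (141/34, -438/17)
T4 scale by (-3, -2): (141/34, -438/17) → (-423/34, 876/17)
T5 scale by (1/2, 3): (-423/34, 876/17) → (-423/68, 2628/17)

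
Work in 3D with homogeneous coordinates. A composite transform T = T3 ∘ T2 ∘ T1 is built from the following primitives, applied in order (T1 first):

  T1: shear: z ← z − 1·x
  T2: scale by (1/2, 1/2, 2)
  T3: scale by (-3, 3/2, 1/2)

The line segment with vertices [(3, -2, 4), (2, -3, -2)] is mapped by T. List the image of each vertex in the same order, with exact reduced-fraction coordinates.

T1 shear: z ← z − 1·x: (3, -2, 4) → (3, -2, 1); (2, -3, -2) → (2, -3, -4)
T2 scale by (1/2, 1/2, 2): (3, -2, 1) → (3/2, -1, 2); (2, -3, -4) → (1, -3/2, -8)
T3 scale by (-3, 3/2, 1/2): (3/2, -1, 2) → (-9/2, -3/2, 1); (1, -3/2, -8) → (-3, -9/4, -4)

image vertices: (-9/2, -3/2, 1), (-3, -9/4, -4)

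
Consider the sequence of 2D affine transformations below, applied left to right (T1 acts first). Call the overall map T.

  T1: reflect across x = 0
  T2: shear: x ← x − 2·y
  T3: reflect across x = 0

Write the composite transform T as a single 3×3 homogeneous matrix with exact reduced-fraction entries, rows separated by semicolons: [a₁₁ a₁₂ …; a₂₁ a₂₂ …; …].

T = [1 2 0; 0 1 0; 0 0 1]

T1 = [-1 0 0; 0 1 0; 0 0 1]
T2·T1 = [-1 -2 0; 0 1 0; 0 0 1]
T3·…·T1 = [1 2 0; 0 1 0; 0 0 1]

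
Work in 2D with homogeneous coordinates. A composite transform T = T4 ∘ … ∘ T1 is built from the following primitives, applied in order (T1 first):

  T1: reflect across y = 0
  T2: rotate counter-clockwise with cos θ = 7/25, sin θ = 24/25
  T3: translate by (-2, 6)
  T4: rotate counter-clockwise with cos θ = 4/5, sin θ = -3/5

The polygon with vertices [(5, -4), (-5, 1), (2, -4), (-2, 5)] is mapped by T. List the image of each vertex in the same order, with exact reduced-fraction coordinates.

T1 reflect across y = 0: (5, -4) → (5, 4); (-5, 1) → (-5, -1); (2, -4) → (2, 4); (-2, 5) → (-2, -5)
T2 rotate counter-clockwise with cos θ = 7/25, sin θ = 24/25: (5, 4) → (-61/25, 148/25); (-5, -1) → (-11/25, -127/25); (2, 4) → (-82/25, 76/25); (-2, -5) → (106/25, -83/25)
T3 translate by (-2, 6): (-61/25, 148/25) → (-111/25, 298/25); (-11/25, -127/25) → (-61/25, 23/25); (-82/25, 76/25) → (-132/25, 226/25); (106/25, -83/25) → (56/25, 67/25)
T4 rotate counter-clockwise with cos θ = 4/5, sin θ = -3/5: (-111/25, 298/25) → (18/5, 61/5); (-61/25, 23/25) → (-7/5, 11/5); (-132/25, 226/25) → (6/5, 52/5); (56/25, 67/25) → (17/5, 4/5)

image vertices: (18/5, 61/5), (-7/5, 11/5), (6/5, 52/5), (17/5, 4/5)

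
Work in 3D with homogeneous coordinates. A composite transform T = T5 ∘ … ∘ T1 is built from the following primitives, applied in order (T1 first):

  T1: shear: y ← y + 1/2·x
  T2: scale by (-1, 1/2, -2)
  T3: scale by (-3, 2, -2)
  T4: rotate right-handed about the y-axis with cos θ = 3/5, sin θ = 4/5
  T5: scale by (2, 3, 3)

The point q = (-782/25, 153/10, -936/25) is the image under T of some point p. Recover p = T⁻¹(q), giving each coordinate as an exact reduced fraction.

p = (1/5, 5, -5)

T1 = [1 0 0 0; 1/2 1 0 0; 0 0 1 0; 0 0 0 1]
T2·T1 = [-1 0 0 0; 1/4 1/2 0 0; 0 0 -2 0; 0 0 0 1]
T3·…·T1 = [3 0 0 0; 1/2 1 0 0; 0 0 4 0; 0 0 0 1]
T4·…·T1 = [9/5 0 16/5 0; 1/2 1 0 0; -12/5 0 12/5 0; 0 0 0 1]
T5·…·T1 = [18/5 0 32/5 0; 3/2 3 0 0; -36/5 0 36/5 0; 0 0 0 1]
det M = 216; M⁻¹ = [1/10 0 -4/45 0; -1/20 1/3 2/45 0; 1/10 0 1/20 0; 0 0 0 1]
M⁻¹ · (-782/25, 153/10, -936/25)ᵀ = (1/5, 5, -5)ᵀ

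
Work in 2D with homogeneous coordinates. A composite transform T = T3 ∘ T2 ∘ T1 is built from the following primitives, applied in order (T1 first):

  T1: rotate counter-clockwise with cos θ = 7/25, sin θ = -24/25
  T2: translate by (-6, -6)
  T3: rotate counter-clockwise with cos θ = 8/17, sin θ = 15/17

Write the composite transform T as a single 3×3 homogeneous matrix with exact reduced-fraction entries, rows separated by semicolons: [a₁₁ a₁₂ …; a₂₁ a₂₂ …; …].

T1 = [7/25 24/25 0; -24/25 7/25 0; 0 0 1]
T2·T1 = [7/25 24/25 -6; -24/25 7/25 -6; 0 0 1]
T3·…·T1 = [416/425 87/425 42/17; -87/425 416/425 -138/17; 0 0 1]

T = [416/425 87/425 42/17; -87/425 416/425 -138/17; 0 0 1]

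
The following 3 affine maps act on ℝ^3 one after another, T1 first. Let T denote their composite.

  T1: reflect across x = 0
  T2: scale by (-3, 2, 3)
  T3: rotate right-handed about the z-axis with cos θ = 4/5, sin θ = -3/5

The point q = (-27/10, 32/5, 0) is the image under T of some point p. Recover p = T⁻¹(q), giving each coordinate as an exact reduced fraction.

T1 = [-1 0 0 0; 0 1 0 0; 0 0 1 0; 0 0 0 1]
T2·T1 = [3 0 0 0; 0 2 0 0; 0 0 3 0; 0 0 0 1]
T3·…·T1 = [12/5 6/5 0 0; -9/5 8/5 0 0; 0 0 3 0; 0 0 0 1]
det M = 18; M⁻¹ = [4/15 -1/5 0 0; 3/10 2/5 0 0; 0 0 1/3 0; 0 0 0 1]
M⁻¹ · (-27/10, 32/5, 0)ᵀ = (-2, 7/4, 0)ᵀ

p = (-2, 7/4, 0)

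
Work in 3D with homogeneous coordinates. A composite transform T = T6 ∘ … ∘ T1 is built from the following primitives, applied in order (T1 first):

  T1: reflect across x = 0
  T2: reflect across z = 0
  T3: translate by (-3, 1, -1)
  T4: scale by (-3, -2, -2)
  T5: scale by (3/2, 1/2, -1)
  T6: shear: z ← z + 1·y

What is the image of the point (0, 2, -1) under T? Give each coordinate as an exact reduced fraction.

T(p) = (27/2, -3, -3)

T1 reflect across x = 0: (0, 2, -1) → (0, 2, -1)
T2 reflect across z = 0: (0, 2, -1) → (0, 2, 1)
T3 translate by (-3, 1, -1): (0, 2, 1) → (-3, 3, 0)
T4 scale by (-3, -2, -2): (-3, 3, 0) → (9, -6, 0)
T5 scale by (3/2, 1/2, -1): (9, -6, 0) → (27/2, -3, 0)
T6 shear: z ← z + 1·y: (27/2, -3, 0) → (27/2, -3, -3)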